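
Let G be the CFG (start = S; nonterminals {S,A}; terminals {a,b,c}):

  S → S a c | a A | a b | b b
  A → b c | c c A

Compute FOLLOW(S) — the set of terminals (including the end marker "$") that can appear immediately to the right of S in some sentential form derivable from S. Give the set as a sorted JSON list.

FIRST iteration:
round 1:
  A via A→b c: +{b}
  A via A→c c A: +{c}
  S via S→a A: +{a}
  S via S→b b: +{b}
  FIRST(S)={a,b}  FIRST(A)={b,c}
round 2: (stable)
  FIRST(S)={a,b}  FIRST(A)={b,c}

Compute FOLLOW by fixpoint:
FOLLOW(S) := {$}
iter 1:
  S→S a c: FOLLOW(S) ⊇ FIRST(a) = {a}; new: +{a}
  S→a A: FOLLOW(A) ⊇ FOLLOW(S) ⊇ {$,a}; new: +{$,a}
  FOLLOW[S]={$,a}  FOLLOW[A]={$,a}
iter 2: done
  FOLLOW[S]={$,a}  FOLLOW[A]={$,a}

FOLLOW(S) = ["$", "a"]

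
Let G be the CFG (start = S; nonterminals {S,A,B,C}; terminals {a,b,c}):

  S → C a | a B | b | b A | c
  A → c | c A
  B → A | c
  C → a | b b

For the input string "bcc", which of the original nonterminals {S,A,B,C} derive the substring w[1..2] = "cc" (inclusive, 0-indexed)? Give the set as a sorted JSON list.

Convert to CNF:
  S -> C T2 | T1 A | T2 B | b | c
  A -> T0 A | c
  B -> T0 A | c
  C -> T1 T1 | a
  T0 -> c
  T1 -> b
  T2 -> a

Fill CYK table bottom-up (cells [i..j] with 1 ≤ i ≤ j ≤ 2 only):
  [1..1]={A,B,S,T0}  "c"  orig:{A,B,S}
  [2..2]={A,B,S,T0}  "c"  orig:{A,B,S}
  [1..2]={A,B}  "cc"

Original NTs in T[1,2] deriving "cc": ["A", "B"]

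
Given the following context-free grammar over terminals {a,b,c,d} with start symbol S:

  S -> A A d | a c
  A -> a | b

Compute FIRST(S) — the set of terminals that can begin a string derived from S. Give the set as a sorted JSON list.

FIRST sets, iterate to fixpoint:
pass 1:
  A via A→a: +{a}
  A via A→b: +{b}
  S via S→A A d: +{a,b}
  FIRST(S)={a,b}  FIRST(A)={a,b}
pass 2: — fixpoint
  FIRST(S)={a,b}  FIRST(A)={a,b}

FIRST(S) = ["a", "b"]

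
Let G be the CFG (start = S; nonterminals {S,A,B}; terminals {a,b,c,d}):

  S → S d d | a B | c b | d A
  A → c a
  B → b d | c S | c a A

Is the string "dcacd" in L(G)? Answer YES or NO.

Convert to CNF:
  S -> S X5 | T0 T2 | T1 B | T3 A
  A -> T0 T1
  B -> T0 S | T0 X4 | T2 T3
  T0 -> c
  T1 -> a
  T2 -> b
  T3 -> d
  X4 -> T1 A
  X5 -> T3 T3

CYK table (by increasing span):
  T[0,0] 'd' = {T3}  orig:{}
  T[1,1] 'c' = {T0}  orig:{}
  T[2,2] 'a' = {T1}  orig:{}
  T[3,3] 'c' = {T0}  orig:{}
  T[4,4] 'd' = {T3}  orig:{}
  T[0,1] 'dc' = ∅
  T[1,2] 'ca' = {A}
  T[2,3] 'ac' = ∅
  T[3,4] 'cd' = ∅
  T[0,2] 'dca' = {S}
  T[1,3] 'cac' = ∅
  T[2,4] 'acd' = ∅
  T[0,3] 'dcac' = ∅
  T[1,4] 'cacd' = ∅
  T[0,4] 'dcacd' = ∅

S ∉ T[0,4] ⇒ NO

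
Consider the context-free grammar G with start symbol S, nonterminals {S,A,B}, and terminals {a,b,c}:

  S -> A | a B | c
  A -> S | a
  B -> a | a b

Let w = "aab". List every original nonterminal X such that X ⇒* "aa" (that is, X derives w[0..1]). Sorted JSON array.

Convert to CNF:
  S -> T0 B | a | c
  A -> T0 B | a | c
  B -> T0 T1 | a
  T0 -> a
  T1 -> b

CYK fill (cells [i..j] with 0 ≤ i ≤ j ≤ 1 only):
  [0..0]={A,B,S,T0}  "a"  orig:{A,B,S}
  [1..1]={A,B,S,T0}  "a"  orig:{A,B,S}
  [0..1]={A,S}  "aa"

Original NTs in T[0,1] deriving "aa": ["A", "S"]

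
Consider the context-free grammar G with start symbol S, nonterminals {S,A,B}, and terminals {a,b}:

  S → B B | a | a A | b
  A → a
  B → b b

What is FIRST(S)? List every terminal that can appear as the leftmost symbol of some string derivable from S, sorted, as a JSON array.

Compute FIRST by fixpoint:
round 1:
  A via A→a: +{a}
  B via B→b b: +{b}
  S via S→B B: +{b}
  S via S→a: +{a}
  FIRST(S)={a,b}  FIRST(A)={a}  FIRST(B)={b}
round 2: done
  FIRST(S)={a,b}  FIRST(A)={a}  FIRST(B)={b}

FIRST(S) = ["a", "b"]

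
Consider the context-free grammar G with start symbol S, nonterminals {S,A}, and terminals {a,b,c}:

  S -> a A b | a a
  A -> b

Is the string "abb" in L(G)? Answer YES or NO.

Convert to CNF:
  S -> T0 T0 | T0 X2
  A -> b
  T0 -> a
  T1 -> b
  X2 -> A T1

CYK fill:
  [0..0]={T0}  "a"  orig:{}
  [1..1]={A,T1}  "b"  orig:{A}
  [2..2]={A,T1}  "b"  orig:{A}
  [0..1]=∅  "ab"
  [1..2]={X2}  "bb"  orig:{}
  [0..2]={S}  "abb"

S ∈ T[0,2] ⇒ YES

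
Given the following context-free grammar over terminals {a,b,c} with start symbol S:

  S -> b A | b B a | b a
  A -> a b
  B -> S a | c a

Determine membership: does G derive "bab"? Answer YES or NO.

CNF form of G:
  S -> T1 A | T1 T0 | T1 X3
  A -> T0 T1
  B -> S T0 | T2 T0
  T0 -> a
  T1 -> b
  T2 -> c
  X3 -> B T0

CYK fill:
  cell(0,0) b: {T1}  orig:{}
  cell(1,1) a: {T0}  orig:{}
  cell(2,2) b: {T1}  orig:{}
  cell(0,1) ba: {S}
  cell(1,2) ab: {A}
  cell(0,2) bab: {S}

S ∈ T[0,2] ⇒ YES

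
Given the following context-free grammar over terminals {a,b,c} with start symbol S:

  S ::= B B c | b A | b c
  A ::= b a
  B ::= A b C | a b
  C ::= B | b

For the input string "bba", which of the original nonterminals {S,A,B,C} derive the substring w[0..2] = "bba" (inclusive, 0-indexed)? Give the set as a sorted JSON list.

Convert to CNF:
  S -> B X5 | T0 A | T0 T2
  A -> T0 T1
  B -> A X3 | T1 T0
  C -> A X4 | T1 T0 | b
  T0 -> b
  T1 -> a
  T2 -> c
  X3 -> T0 C
  X4 -> T0 C
  X5 -> B T2

CYK fill (cells [i..j] with 0 ≤ i ≤ j ≤ 2 only):
  cell(0,0) b: {C,T0}  orig:{C}
  cell(1,1) b: {C,T0}  orig:{C}
  cell(2,2) a: {T1}  orig:{}
  cell(0,1) bb: {X3,X4}  orig:{}
  cell(1,2) ba: {A}
  cell(0,2) bba: {S}

Original NTs in T[0,2] deriving "bba": ["S"]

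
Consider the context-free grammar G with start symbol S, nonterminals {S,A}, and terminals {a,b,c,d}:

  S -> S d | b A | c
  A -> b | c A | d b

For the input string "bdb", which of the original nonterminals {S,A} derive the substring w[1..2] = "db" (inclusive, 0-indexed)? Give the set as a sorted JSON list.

CNF form of G:
  S -> S T1 | T2 A | c
  A -> T0 A | T1 T2 | b
  T0 -> c
  T1 -> d
  T2 -> b

CYK fill (cells [i..j] with 1 ≤ i ≤ j ≤ 2 only):
  [1..1]={T1}  "d"  orig:{}
  [2..2]={A,T2}  "b"  orig:{A}
  [1..2]={A}  "db"

Original NTs in T[1,2] deriving "db": ["A"]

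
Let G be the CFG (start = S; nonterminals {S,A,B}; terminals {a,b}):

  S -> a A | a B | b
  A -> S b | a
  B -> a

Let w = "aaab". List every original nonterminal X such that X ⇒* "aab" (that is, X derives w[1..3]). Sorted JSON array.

CNF form of G:
  S -> T1 A | T1 B | b
  A -> S T0 | a
  B -> a
  T0 -> b
  T1 -> a

CYK table (by increasing span) (cells [i..j] with 1 ≤ i ≤ j ≤ 3 only):
  cell(1,1) a: {A,B,T1}  orig:{A,B}
  cell(2,2) a: {A,B,T1}  orig:{A,B}
  cell(3,3) b: {S,T0}  orig:{S}
  cell(1,2) aa: {S}
  cell(2,3) ab: ∅
  cell(1,3) aab: {A}

Original NTs in T[1,3] deriving "aab": ["A"]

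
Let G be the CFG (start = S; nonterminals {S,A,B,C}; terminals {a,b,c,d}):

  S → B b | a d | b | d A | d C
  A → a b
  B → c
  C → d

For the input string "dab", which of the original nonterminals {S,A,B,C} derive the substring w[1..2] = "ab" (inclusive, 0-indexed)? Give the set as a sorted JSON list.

CNF form of G:
  S -> B T1 | T0 T2 | T2 A | T2 C | b
  A -> T0 T1
  B -> c
  C -> d
  T0 -> a
  T1 -> b
  T2 -> d

Fill CYK table bottom-up, restricted to cells inside w[1..2]:
  [1..1]={T0}  "a"  orig:{}
  [2..2]={S,T1}  "b"  orig:{S}
  [1..2]={A}  "ab"

Original NTs in T[1,2] deriving "ab": ["A"]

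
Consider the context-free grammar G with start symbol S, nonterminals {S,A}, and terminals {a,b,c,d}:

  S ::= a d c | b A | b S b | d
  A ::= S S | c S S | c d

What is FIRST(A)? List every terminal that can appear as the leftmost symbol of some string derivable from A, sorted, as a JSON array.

FIRST iteration:
pass 1:
  A via A→c S S: +{c}
  S via S→a d c: +{a}
  S via S→b A: +{b}
  S via S→d: +{d}
  S: {a,b,d}  A: {c}
pass 2:
  A via A→S S: +{a,b,d}
  S: {a,b,d}  A: {a,b,c,d}
pass 3: (stable)
  S: {a,b,d}  A: {a,b,c,d}

FIRST(A) = ["a", "b", "c", "d"]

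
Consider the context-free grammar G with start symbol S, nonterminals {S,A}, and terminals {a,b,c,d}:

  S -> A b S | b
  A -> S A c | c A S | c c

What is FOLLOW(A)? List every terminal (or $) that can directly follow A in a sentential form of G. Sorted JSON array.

FIRST sets, iterate to fixpoint:
[1]
  A via A→c A S: +{c}
  S via S→A b S: +{c}
  S via S→b: +{b}
  FIRST(S)={b,c}  FIRST(A)={c}
[2]
  A via A→S A c: +{b}
  FIRST(S)={b,c}  FIRST(A)={b,c}
[3] (stable)
  FIRST(S)={b,c}  FIRST(A)={b,c}

Compute FOLLOW by fixpoint:
FOLLOW(S) := {$}
iter 1:
  A→S A c: FOLLOW(S) ⊇ FIRST(A) = {b,c}; new: +{b,c}
  A→S A c: FOLLOW(A) ⊇ FIRST(c) = {c}; new: +{c}
  A→c A S: FOLLOW(A) ⊇ FIRST(S) = {b,c}; new: +{b}
  FOLLOW[S]={$,b,c}  FOLLOW[A]={b,c}
iter 2: (stable)
  FOLLOW[S]={$,b,c}  FOLLOW[A]={b,c}

FOLLOW(A) = ["b", "c"]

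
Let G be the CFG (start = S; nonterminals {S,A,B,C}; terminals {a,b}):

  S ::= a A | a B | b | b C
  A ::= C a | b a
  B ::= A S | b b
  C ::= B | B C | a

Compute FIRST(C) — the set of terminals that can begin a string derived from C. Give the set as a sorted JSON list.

FIRST sets, iterate to fixpoint:
round 1:
  A via A→b a: +{b}
  B via B→A S: +{b}
  C via C→B: +{b}
  C via C→a: +{a}
  S via S→a A: +{a}
  S via S→b: +{b}
  S: {a,b}  A: {b}  B: {b}  C: {a,b}
round 2:
  A via A→C a: +{a}
  B via B→A S: +{a}
  S: {a,b}  A: {a,b}  B: {a,b}  C: {a,b}
round 3: — fixpoint
  S: {a,b}  A: {a,b}  B: {a,b}  C: {a,b}

FIRST(C) = ["a", "b"]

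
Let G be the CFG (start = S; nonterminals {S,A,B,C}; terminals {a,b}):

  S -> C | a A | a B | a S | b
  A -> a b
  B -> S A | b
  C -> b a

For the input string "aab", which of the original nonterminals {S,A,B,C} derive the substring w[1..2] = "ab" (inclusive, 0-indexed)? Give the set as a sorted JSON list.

CNF form of G:
  S -> T0 A | T0 B | T0 S | T1 T0 | b
  A -> T0 T1
  B -> S A | b
  C -> T1 T0
  T0 -> a
  T1 -> b

CYK table (by increasing span) (cells [i..j] with 1 ≤ i ≤ j ≤ 2 only):
  T[1,1] 'a' = {T0}  orig:{}
  T[2,2] 'b' = {B,S,T1}  orig:{B,S}
  T[1,2] 'ab' = {A,S}

Original NTs in T[1,2] deriving "ab": ["A", "S"]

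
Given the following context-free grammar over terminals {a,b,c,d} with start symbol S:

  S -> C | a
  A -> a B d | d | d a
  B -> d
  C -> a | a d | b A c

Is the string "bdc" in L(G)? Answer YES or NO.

CNF form of G:
  S -> T0 T1 | T2 X6 | a
  A -> T0 X4 | T1 T0 | d
  B -> d
  C -> T0 T1 | T2 X5 | a
  T0 -> a
  T1 -> d
  T2 -> b
  T3 -> c
  X4 -> B T1
  X5 -> A T3
  X6 -> A T3

Fill CYK table bottom-up:
  T[0,0] 'b' = {T2}  orig:{}
  T[1,1] 'd' = {A,B,T1}  orig:{A,B}
  T[2,2] 'c' = {T3}  orig:{}
  T[0,1] 'bd' = ∅
  T[1,2] 'dc' = {X5,X6}  orig:{}
  T[0,2] 'bdc' = {C,S}

S ∈ T[0,2] ⇒ YES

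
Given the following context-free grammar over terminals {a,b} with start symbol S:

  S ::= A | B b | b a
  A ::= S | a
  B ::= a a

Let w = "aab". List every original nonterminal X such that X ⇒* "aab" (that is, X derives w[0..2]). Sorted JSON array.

CNF form of G:
  S -> B T0 | T0 T1 | a
  A -> B T0 | T0 T1 | a
  B -> T1 T1
  T0 -> b
  T1 -> a

Fill CYK table bottom-up — only the sub-triangle for w[0..2]:
  [0..0]={A,S,T1}  "a"  orig:{A,S}
  [1..1]={A,S,T1}  "a"  orig:{A,S}
  [2..2]={T0}  "b"  orig:{}
  [0..1]={B}  "aa"
  [1..2]=∅  "ab"
  [0..2]={A,S}  "aab"

Original NTs in T[0,2] deriving "aab": ["A", "S"]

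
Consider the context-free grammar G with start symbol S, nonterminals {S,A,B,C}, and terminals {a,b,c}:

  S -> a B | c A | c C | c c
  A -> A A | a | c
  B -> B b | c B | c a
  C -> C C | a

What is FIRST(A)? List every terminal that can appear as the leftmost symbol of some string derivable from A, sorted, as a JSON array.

FIRST iteration:
iter 1:
  A via A→a: +{a}
  A via A→c: +{c}
  B via B→c B: +{c}
  C via C→a: +{a}
  S via S→a B: +{a}
  S via S→c A: +{c}
  FIRST[S]={a,c}  FIRST[A]={a,c}  FIRST[B]={c}  FIRST[C]={a}
iter 2: — fixpoint
  FIRST[S]={a,c}  FIRST[A]={a,c}  FIRST[B]={c}  FIRST[C]={a}

FIRST(A) = ["a", "c"]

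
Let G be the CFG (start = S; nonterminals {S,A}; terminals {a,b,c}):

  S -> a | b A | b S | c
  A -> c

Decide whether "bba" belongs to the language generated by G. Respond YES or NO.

Convert to CNF:
  S -> T0 A | T0 S | a | c
  A -> c
  T0 -> b

CYK table (by increasing span):
  [0..0]={T0}  "b"  orig:{}
  [1..1]={T0}  "b"  orig:{}
  [2..2]={S}  "a"
  [0..1]=∅  "bb"
  [1..2]={S}  "ba"
  [0..2]={S}  "bba"

S ∈ T[0,2] ⇒ YES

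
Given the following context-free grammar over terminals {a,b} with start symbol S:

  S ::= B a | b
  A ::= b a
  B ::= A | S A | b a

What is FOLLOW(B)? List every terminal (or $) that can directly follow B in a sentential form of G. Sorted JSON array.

FIRST iteration:
round 1:
  A via A→b a: +{b}
  B via B→A: +{b}
  S via S→B a: +{b}
  FIRST[S]={b}  FIRST[A]={b}  FIRST[B]={b}
round 2: (no change)
  FIRST[S]={b}  FIRST[A]={b}  FIRST[B]={b}

FOLLOW iteration:
seed FOLLOW(S) with $
iter 1:
  B→S A: FOLLOW(S) ⊇ FIRST(A) = {b}; new: +{b}
  S→B a: FOLLOW(B) ⊇ FIRST(a) = {a}; new: +{a}
  FOLLOW(S)={$,b}  FOLLOW(A)={}  FOLLOW(B)={a}
iter 2:
  B→A: FOLLOW(A) ⊇ FOLLOW(B) ⊇ {a}; new: +{a}
  FOLLOW(S)={$,b}  FOLLOW(A)={a}  FOLLOW(B)={a}
iter 3: (stable)
  FOLLOW(S)={$,b}  FOLLOW(A)={a}  FOLLOW(B)={a}

FOLLOW(B) = ["a"]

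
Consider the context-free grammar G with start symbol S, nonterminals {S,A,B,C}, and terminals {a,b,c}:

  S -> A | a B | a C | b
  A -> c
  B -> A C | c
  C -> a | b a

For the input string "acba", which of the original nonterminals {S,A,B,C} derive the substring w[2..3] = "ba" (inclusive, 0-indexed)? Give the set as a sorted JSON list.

CNF form of G:
  S -> T1 B | T1 C | b | c
  A -> c
  B -> A C | c
  C -> T0 T1 | a
  T0 -> b
  T1 -> a

Fill CYK table bottom-up, restricted to cells inside w[2..3]:
  T[2,2] 'b' = {S,T0}  orig:{S}
  T[3,3] 'a' = {C,T1}  orig:{C}
  T[2,3] 'ba' = {C}

Original NTs in T[2,3] deriving "ba": ["C"]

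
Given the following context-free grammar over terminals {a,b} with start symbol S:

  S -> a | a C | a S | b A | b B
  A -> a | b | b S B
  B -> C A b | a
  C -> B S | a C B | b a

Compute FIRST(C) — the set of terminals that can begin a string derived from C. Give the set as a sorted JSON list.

FIRST sets, iterate to fixpoint:
round 1:
  A via A→a: +{a}
  A via A→b: +{b}
  B via B→a: +{a}
  C via C→B S: +{a}
  C via C→b a: +{b}
  S via S→a: +{a}
  S via S→b A: +{b}
  FIRST(S)={a,b}  FIRST(A)={a,b}  FIRST(B)={a}  FIRST(C)={a,b}
round 2:
  B via B→C A b: +{b}
  FIRST(S)={a,b}  FIRST(A)={a,b}  FIRST(B)={a,b}  FIRST(C)={a,b}
round 3: done
  FIRST(S)={a,b}  FIRST(A)={a,b}  FIRST(B)={a,b}  FIRST(C)={a,b}

FIRST(C) = ["a", "b"]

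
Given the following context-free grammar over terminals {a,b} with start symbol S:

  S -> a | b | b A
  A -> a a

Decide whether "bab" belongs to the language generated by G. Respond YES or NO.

Convert to CNF:
  S -> T1 A | a | b
  A -> T0 T0
  T0 -> a
  T1 -> b

CYK table (by increasing span):
  T[0,0] 'b' = {S,T1}  orig:{S}
  T[1,1] 'a' = {S,T0}  orig:{S}
  T[2,2] 'b' = {S,T1}  orig:{S}
  T[0,1] 'ba' = ∅
  T[1,2] 'ab' = ∅
  T[0,2] 'bab' = ∅

S ∉ T[0,2] ⇒ NO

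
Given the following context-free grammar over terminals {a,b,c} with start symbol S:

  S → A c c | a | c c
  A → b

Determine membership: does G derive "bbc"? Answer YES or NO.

CNF form of G:
  S -> A X1 | T0 T0 | a
  A -> b
  T0 -> c
  X1 -> T0 T0

CYK table (by increasing span):
  T[0,0] 'b' = {A}
  T[1,1] 'b' = {A}
  T[2,2] 'c' = {T0}  orig:{}
  T[0,1] 'bb' = ∅
  T[1,2] 'bc' = ∅
  T[0,2] 'bbc' = ∅

S ∉ T[0,2] ⇒ NO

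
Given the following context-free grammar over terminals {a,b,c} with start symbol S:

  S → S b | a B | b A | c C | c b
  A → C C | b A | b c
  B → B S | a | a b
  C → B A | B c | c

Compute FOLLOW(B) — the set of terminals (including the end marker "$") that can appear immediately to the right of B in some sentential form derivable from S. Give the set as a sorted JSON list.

Compute FIRST by fixpoint:
round 1:
  A via A→b A: +{b}
  B via B→a: +{a}
  C via C→B A: +{a}
  C via C→c: +{c}
  S via S→a B: +{a}
  S via S→b A: +{b}
  S via S→c C: +{c}
  FIRST[S]={a,b,c}  FIRST[A]={b}  FIRST[B]={a}  FIRST[C]={a,c}
round 2:
  A via A→C C: +{a,c}
  FIRST[S]={a,b,c}  FIRST[A]={a,b,c}  FIRST[B]={a}  FIRST[C]={a,c}
round 3: (no change)
  FIRST[S]={a,b,c}  FIRST[A]={a,b,c}  FIRST[B]={a}  FIRST[C]={a,c}

FOLLOW iteration:
seed FOLLOW(S) with $
round 1:
  A→C C: FOLLOW(C) ⊇ FIRST(C) = {a,c}; new: +{a,c}
  B→B S: FOLLOW(B) ⊇ FIRST(S) = {a,b,c}; new: +{a,b,c}
  B→B S: FOLLOW(S) ⊇ FOLLOW(B) ⊇ {a,b,c}; new: +{a,b,c}
  C→B A: FOLLOW(A) ⊇ FOLLOW(C) ⊇ {a,c}; new: +{a,c}
  S→a B: FOLLOW(B) ⊇ FOLLOW(S) ⊇ {$,a,b,c}; new: +{$}
  S→b A: FOLLOW(A) ⊇ FOLLOW(S) ⊇ {$,a,b,c}; new: +{$,b}
  S→c C: FOLLOW(C) ⊇ FOLLOW(S) ⊇ {$,a,b,c}; new: +{$,b}
  FOLLOW[S]={$,a,b,c}  FOLLOW[A]={$,a,b,c}  FOLLOW[B]={$,a,b,c}  FOLLOW[C]={$,a,b,c}
round 2: (no change)
  FOLLOW[S]={$,a,b,c}  FOLLOW[A]={$,a,b,c}  FOLLOW[B]={$,a,b,c}  FOLLOW[C]={$,a,b,c}

FOLLOW(B) = ["$", "a", "b", "c"]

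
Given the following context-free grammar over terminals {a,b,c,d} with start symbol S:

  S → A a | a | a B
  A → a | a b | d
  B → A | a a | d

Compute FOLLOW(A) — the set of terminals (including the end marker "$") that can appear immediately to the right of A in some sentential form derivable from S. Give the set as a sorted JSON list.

Compute FIRST by fixpoint:
[1]
  A via A→a: +{a}
  A via A→d: +{d}
  B via B→A: +{a,d}
  S via S→A a: +{a,d}
  FIRST[S]={a,d}  FIRST[A]={a,d}  FIRST[B]={a,d}
[2] (stable)
  FIRST[S]={a,d}  FIRST[A]={a,d}  FIRST[B]={a,d}

Compute FOLLOW by fixpoint:
FOLLOW(S) := {$}
iter 1:
  S→A a: FOLLOW(A) ⊇ FIRST(a) = {a}; new: +{a}
  S→a B: FOLLOW(B) ⊇ FOLLOW(S) ⊇ {$}; new: +{$}
  FOLLOW[S]={$}  FOLLOW[A]={a}  FOLLOW[B]={$}
iter 2:
  B→A: FOLLOW(A) ⊇ FOLLOW(B) ⊇ {$}; new: +{$}
  FOLLOW[S]={$}  FOLLOW[A]={$,a}  FOLLOW[B]={$}
iter 3: (no change)
  FOLLOW[S]={$}  FOLLOW[A]={$,a}  FOLLOW[B]={$}

FOLLOW(A) = ["$", "a"]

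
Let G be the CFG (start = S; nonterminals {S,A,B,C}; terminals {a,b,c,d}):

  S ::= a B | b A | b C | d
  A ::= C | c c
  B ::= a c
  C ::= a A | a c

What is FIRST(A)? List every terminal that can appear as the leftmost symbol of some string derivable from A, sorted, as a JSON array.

FIRST iteration:
round 1:
  A via A→c c: +{c}
  B via B→a c: +{a}
  C via C→a A: +{a}
  S via S→a B: +{a}
  S via S→b A: +{b}
  S via S→d: +{d}
  FIRST(S)={a,b,d}  FIRST(A)={c}  FIRST(B)={a}  FIRST(C)={a}
round 2:
  A via A→C: +{a}
  FIRST(S)={a,b,d}  FIRST(A)={a,c}  FIRST(B)={a}  FIRST(C)={a}
round 3: (stable)
  FIRST(S)={a,b,d}  FIRST(A)={a,c}  FIRST(B)={a}  FIRST(C)={a}

FIRST(A) = ["a", "c"]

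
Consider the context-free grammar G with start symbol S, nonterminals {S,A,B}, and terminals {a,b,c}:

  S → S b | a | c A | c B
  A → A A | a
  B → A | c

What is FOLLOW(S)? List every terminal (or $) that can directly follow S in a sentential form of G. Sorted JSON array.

FIRST iteration:
round 1:
  A via A→a: +{a}
  B via B→A: +{a}
  B via B→c: +{c}
  S via S→a: +{a}
  S via S→c A: +{c}
  FIRST(S)={a,c}  FIRST(A)={a}  FIRST(B)={a,c}
round 2: (no change)
  FIRST(S)={a,c}  FIRST(A)={a}  FIRST(B)={a,c}

FOLLOW iteration:
seed FOLLOW(S) with $
pass 1:
  A→A A: FOLLOW(A) ⊇ FIRST(A) = {a}; new: +{a}
  S→S b: FOLLOW(S) ⊇ FIRST(b) = {b}; new: +{b}
  S→c A: FOLLOW(A) ⊇ FOLLOW(S) ⊇ {$,b}; new: +{$,b}
  S→c B: FOLLOW(B) ⊇ FOLLOW(S) ⊇ {$,b}; new: +{$,b}
  FOLLOW[S]={$,b}  FOLLOW[A]={$,a,b}  FOLLOW[B]={$,b}
pass 2: done
  FOLLOW[S]={$,b}  FOLLOW[A]={$,a,b}  FOLLOW[B]={$,b}

FOLLOW(S) = ["$", "b"]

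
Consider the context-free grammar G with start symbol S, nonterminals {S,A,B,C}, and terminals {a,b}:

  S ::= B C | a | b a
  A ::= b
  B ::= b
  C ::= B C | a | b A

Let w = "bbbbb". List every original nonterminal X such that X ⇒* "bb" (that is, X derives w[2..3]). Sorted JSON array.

Convert to CNF:
  S -> B C | T0 T1 | a
  A -> b
  B -> b
  C -> B C | T0 A | a
  T0 -> b
  T1 -> a

Fill CYK table bottom-up (cells [i..j] with 2 ≤ i ≤ j ≤ 3 only):
  T[2,2] 'b' = {A,B,T0}  orig:{A,B}
  T[3,3] 'b' = {A,B,T0}  orig:{A,B}
  T[2,3] 'bb' = {C}

Original NTs in T[2,3] deriving "bb": ["C"]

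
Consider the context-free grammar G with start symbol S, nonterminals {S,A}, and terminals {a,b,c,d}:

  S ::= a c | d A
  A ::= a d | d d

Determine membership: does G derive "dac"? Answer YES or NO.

CNF form of G:
  S -> T0 T2 | T1 A
  A -> T0 T1 | T1 T1
  T0 -> a
  T1 -> d
  T2 -> c

CYK fill:
  [0..0]={T1}  "d"  orig:{}
  [1..1]={T0}  "a"  orig:{}
  [2..2]={T2}  "c"  orig:{}
  [0..1]=∅  "da"
  [1..2]={S}  "ac"
  [0..2]=∅  "dac"

S ∉ T[0,2] ⇒ NO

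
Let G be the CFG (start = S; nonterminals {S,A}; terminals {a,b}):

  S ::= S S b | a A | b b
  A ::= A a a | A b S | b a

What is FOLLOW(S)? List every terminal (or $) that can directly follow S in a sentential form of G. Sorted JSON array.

FIRST sets, iterate to fixpoint:
[1]
  A via A→b a: +{b}
  S via S→a A: +{a}
  S via S→b b: +{b}
  S: {a,b}  A: {b}
[2] (stable)
  S: {a,b}  A: {b}

Compute FOLLOW by fixpoint:
initialize: $ ∈ FOLLOW(S)
iter 1:
  A→A a a: FOLLOW(A) ⊇ FIRST(a) = {a}; new: +{a}
  A→A b S: FOLLOW(A) ⊇ FIRST(b) = {b}; new: +{b}
  A→A b S: FOLLOW(S) ⊇ FOLLOW(A) ⊇ {a,b}; new: +{a,b}
  S→a A: FOLLOW(A) ⊇ FOLLOW(S) ⊇ {$,a,b}; new: +{$}
  S: {$,a,b}  A: {$,a,b}
iter 2: (stable)
  S: {$,a,b}  A: {$,a,b}

FOLLOW(S) = ["$", "a", "b"]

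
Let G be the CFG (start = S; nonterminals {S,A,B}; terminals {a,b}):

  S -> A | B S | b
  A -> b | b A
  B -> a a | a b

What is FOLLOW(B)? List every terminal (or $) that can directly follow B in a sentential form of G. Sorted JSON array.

FIRST sets, iterate to fixpoint:
round 1:
  A via A→b: +{b}
  B via B→a a: +{a}
  S via S→A: +{b}
  S via S→B S: +{a}
  S: {a,b}  A: {b}  B: {a}
round 2: (stable)
  S: {a,b}  A: {b}  B: {a}

FOLLOW iteration:
initialize: $ ∈ FOLLOW(S)
round 1:
  S→A: FOLLOW(A) ⊇ FOLLOW(S) ⊇ {$}; new: +{$}
  S→B S: FOLLOW(B) ⊇ FIRST(S) = {a,b}; new: +{a,b}
  FOLLOW[S]={$}  FOLLOW[A]={$}  FOLLOW[B]={a,b}
round 2: done
  FOLLOW[S]={$}  FOLLOW[A]={$}  FOLLOW[B]={a,b}

FOLLOW(B) = ["a", "b"]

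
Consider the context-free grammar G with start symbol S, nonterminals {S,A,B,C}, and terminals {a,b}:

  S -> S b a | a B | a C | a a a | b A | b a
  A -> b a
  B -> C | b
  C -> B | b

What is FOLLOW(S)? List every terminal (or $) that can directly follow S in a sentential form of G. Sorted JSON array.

FIRST iteration:
pass 1:
  A via A→b a: +{b}
  B via B→b: +{b}
  C via C→B: +{b}
  S via S→a B: +{a}
  S via S→b A: +{b}
  FIRST[S]={a,b}  FIRST[A]={b}  FIRST[B]={b}  FIRST[C]={b}
pass 2: — fixpoint
  FIRST[S]={a,b}  FIRST[A]={b}  FIRST[B]={b}  FIRST[C]={b}

Compute FOLLOW by fixpoint:
FOLLOW(S) := {$}
round 1:
  S→S b a: FOLLOW(S) ⊇ FIRST(b) = {b}; new: +{b}
  S→a B: FOLLOW(B) ⊇ FOLLOW(S) ⊇ {$,b}; new: +{$,b}
  S→a C: FOLLOW(C) ⊇ FOLLOW(S) ⊇ {$,b}; new: +{$,b}
  S→b A: FOLLOW(A) ⊇ FOLLOW(S) ⊇ {$,b}; new: +{$,b}
  FOLLOW[S]={$,b}  FOLLOW[A]={$,b}  FOLLOW[B]={$,b}  FOLLOW[C]={$,b}
round 2: — fixpoint
  FOLLOW[S]={$,b}  FOLLOW[A]={$,b}  FOLLOW[B]={$,b}  FOLLOW[C]={$,b}

FOLLOW(S) = ["$", "b"]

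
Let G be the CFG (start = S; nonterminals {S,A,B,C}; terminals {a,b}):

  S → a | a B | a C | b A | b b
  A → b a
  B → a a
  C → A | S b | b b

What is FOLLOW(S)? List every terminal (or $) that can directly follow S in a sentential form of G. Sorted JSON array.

Compute FIRST by fixpoint:
iter 1:
  A via A→b a: +{b}
  B via B→a a: +{a}
  C via C→A: +{b}
  S via S→a: +{a}
  S via S→b A: +{b}
  FIRST(S)={a,b}  FIRST(A)={b}  FIRST(B)={a}  FIRST(C)={b}
iter 2:
  C via C→S b: +{a}
  FIRST(S)={a,b}  FIRST(A)={b}  FIRST(B)={a}  FIRST(C)={a,b}
iter 3: (no change)
  FIRST(S)={a,b}  FIRST(A)={b}  FIRST(B)={a}  FIRST(C)={a,b}

FOLLOW iteration:
initialize: $ ∈ FOLLOW(S)
iter 1:
  C→S b: FOLLOW(S) ⊇ FIRST(b) = {b}; new: +{b}
  S→a B: FOLLOW(B) ⊇ FOLLOW(S) ⊇ {$,b}; new: +{$,b}
  S→a C: FOLLOW(C) ⊇ FOLLOW(S) ⊇ {$,b}; new: +{$,b}
  S→b A: FOLLOW(A) ⊇ FOLLOW(S) ⊇ {$,b}; new: +{$,b}
  S: {$,b}  A: {$,b}  B: {$,b}  C: {$,b}
iter 2: — fixpoint
  S: {$,b}  A: {$,b}  B: {$,b}  C: {$,b}

FOLLOW(S) = ["$", "b"]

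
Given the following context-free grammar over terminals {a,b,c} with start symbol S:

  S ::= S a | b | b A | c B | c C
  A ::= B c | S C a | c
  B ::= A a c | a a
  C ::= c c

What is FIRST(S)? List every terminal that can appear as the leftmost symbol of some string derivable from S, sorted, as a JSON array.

FIRST iteration:
[1]
  A via A→c: +{c}
  B via B→A a c: +{c}
  B via B→a a: +{a}
  C via C→c c: +{c}
  S via S→b: +{b}
  S via S→c B: +{c}
  S: {b,c}  A: {c}  B: {a,c}  C: {c}
[2]
  A via A→B c: +{a}
  A via A→S C a: +{b}
  B via B→A a c: +{b}
  S: {b,c}  A: {a,b,c}  B: {a,b,c}  C: {c}
[3] — fixpoint
  S: {b,c}  A: {a,b,c}  B: {a,b,c}  C: {c}

FIRST(S) = ["b", "c"]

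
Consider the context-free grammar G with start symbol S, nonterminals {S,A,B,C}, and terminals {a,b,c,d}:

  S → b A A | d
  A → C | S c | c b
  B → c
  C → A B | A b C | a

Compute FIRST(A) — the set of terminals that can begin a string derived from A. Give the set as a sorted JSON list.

FIRST sets, iterate to fixpoint:
round 1:
  A via A→c b: +{c}
  B via B→c: +{c}
  C via C→A B: +{c}
  C via C→a: +{a}
  S via S→b A A: +{b}
  S via S→d: +{d}
  S: {b,d}  A: {c}  B: {c}  C: {a,c}
round 2:
  A via A→C: +{a}
  A via A→S c: +{b,d}
  C via C→A B: +{b,d}
  S: {b,d}  A: {a,b,c,d}  B: {c}  C: {a,b,c,d}
round 3: — fixpoint
  S: {b,d}  A: {a,b,c,d}  B: {c}  C: {a,b,c,d}

FIRST(A) = ["a", "b", "c", "d"]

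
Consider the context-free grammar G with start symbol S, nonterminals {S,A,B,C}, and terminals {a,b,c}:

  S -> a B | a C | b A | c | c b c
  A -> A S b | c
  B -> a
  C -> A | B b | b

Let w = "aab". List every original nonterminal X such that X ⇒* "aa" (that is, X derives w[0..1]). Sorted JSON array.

Convert to CNF:
  S -> T0 A | T1 B | T1 C | T2 X5 | c
  A -> A X3 | c
  B -> a
  C -> A X4 | B T0 | b | c
  T0 -> b
  T1 -> a
  T2 -> c
  X3 -> S T0
  X4 -> S T0
  X5 -> T0 T2

CYK table (by increasing span), restricted to cells inside w[0..1]:
  cell(0,0) a: {B,T1}  orig:{B}
  cell(1,1) a: {B,T1}  orig:{B}
  cell(0,1) aa: {S}

Original NTs in T[0,1] deriving "aa": ["S"]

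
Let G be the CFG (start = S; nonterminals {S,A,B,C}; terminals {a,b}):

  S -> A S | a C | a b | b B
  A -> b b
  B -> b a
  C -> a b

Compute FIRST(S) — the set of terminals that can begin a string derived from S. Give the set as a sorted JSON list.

FIRST iteration:
pass 1:
  A via A→b b: +{b}
  B via B→b a: +{b}
  C via C→a b: +{a}
  S via S→A S: +{b}
  S via S→a C: +{a}
  FIRST[S]={a,b}  FIRST[A]={b}  FIRST[B]={b}  FIRST[C]={a}
pass 2: — fixpoint
  FIRST[S]={a,b}  FIRST[A]={b}  FIRST[B]={b}  FIRST[C]={a}

FIRST(S) = ["a", "b"]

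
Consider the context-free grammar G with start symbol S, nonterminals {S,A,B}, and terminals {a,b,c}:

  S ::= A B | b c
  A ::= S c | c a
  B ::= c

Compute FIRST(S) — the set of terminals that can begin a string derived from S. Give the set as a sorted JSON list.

FIRST iteration:
round 1:
  A via A→c a: +{c}
  B via B→c: +{c}
  S via S→A B: +{c}
  S via S→b c: +{b}
  FIRST(S)={b,c}  FIRST(A)={c}  FIRST(B)={c}
round 2:
  A via A→S c: +{b}
  FIRST(S)={b,c}  FIRST(A)={b,c}  FIRST(B)={c}
round 3: — fixpoint
  FIRST(S)={b,c}  FIRST(A)={b,c}  FIRST(B)={c}

FIRST(S) = ["b", "c"]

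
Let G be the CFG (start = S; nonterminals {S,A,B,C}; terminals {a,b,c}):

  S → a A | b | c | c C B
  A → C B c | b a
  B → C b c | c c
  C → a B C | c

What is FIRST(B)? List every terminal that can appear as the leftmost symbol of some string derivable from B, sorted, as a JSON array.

Compute FIRST by fixpoint:
[1]
  A via A→b a: +{b}
  B via B→c c: +{c}
  C via C→a B C: +{a}
  C via C→c: +{c}
  S via S→a A: +{a}
  S via S→b: +{b}
  S via S→c: +{c}
  FIRST[S]={a,b,c}  FIRST[A]={b}  FIRST[B]={c}  FIRST[C]={a,c}
[2]
  A via A→C B c: +{a,c}
  B via B→C b c: +{a}
  FIRST[S]={a,b,c}  FIRST[A]={a,b,c}  FIRST[B]={a,c}  FIRST[C]={a,c}
[3] (stable)
  FIRST[S]={a,b,c}  FIRST[A]={a,b,c}  FIRST[B]={a,c}  FIRST[C]={a,c}

FIRST(B) = ["a", "c"]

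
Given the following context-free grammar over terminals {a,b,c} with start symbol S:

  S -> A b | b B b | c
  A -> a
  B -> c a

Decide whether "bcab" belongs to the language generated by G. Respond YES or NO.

Convert to CNF:
  S -> A T2 | T2 X3 | c
  A -> a
  B -> T0 T1
  T0 -> c
  T1 -> a
  T2 -> b
  X3 -> B T2

CYK table (by increasing span):
  cell(0,0) b: {T2}  orig:{}
  cell(1,1) c: {S,T0}  orig:{S}
  cell(2,2) a: {A,T1}  orig:{A}
  cell(3,3) b: {T2}  orig:{}
  cell(0,1) bc: ∅
  cell(1,2) ca: {B}
  cell(2,3) ab: {S}
  cell(0,2) bca: ∅
  cell(1,3) cab: {X3}  orig:{}
  cell(0,3) bcab: {S}

S ∈ T[0,3] ⇒ YES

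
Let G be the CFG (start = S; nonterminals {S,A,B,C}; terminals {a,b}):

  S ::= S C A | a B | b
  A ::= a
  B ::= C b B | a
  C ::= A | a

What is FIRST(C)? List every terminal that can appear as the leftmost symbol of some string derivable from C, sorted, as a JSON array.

FIRST sets, iterate to fixpoint:
[1]
  A via A→a: +{a}
  B via B→a: +{a}
  C via C→A: +{a}
  S via S→a B: +{a}
  S via S→b: +{b}
  FIRST(S)={a,b}  FIRST(A)={a}  FIRST(B)={a}  FIRST(C)={a}
[2] — fixpoint
  FIRST(S)={a,b}  FIRST(A)={a}  FIRST(B)={a}  FIRST(C)={a}

FIRST(C) = ["a"]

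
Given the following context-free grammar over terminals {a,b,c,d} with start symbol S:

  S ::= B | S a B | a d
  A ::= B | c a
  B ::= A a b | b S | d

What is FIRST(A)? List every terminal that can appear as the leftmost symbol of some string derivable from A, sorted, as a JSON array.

FIRST iteration:
round 1:
  A via A→c a: +{c}
  B via B→A a b: +{c}
  B via B→b S: +{b}
  B via B→d: +{d}
  S via S→B: +{b,c,d}
  S via S→a d: +{a}
  FIRST[S]={a,b,c,d}  FIRST[A]={c}  FIRST[B]={b,c,d}
round 2:
  A via A→B: +{b,d}
  FIRST[S]={a,b,c,d}  FIRST[A]={b,c,d}  FIRST[B]={b,c,d}
round 3: — fixpoint
  FIRST[S]={a,b,c,d}  FIRST[A]={b,c,d}  FIRST[B]={b,c,d}

FIRST(A) = ["b", "c", "d"]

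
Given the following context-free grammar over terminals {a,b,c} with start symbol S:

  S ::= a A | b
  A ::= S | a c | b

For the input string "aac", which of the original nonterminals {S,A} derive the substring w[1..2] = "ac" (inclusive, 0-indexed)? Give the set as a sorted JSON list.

Convert to CNF:
  S -> T0 A | b
  A -> T0 A | T0 T1 | b
  T0 -> a
  T1 -> c

Fill CYK table bottom-up (cells [i..j] with 1 ≤ i ≤ j ≤ 2 only):
  T[1,1] 'a' = {T0}  orig:{}
  T[2,2] 'c' = {T1}  orig:{}
  T[1,2] 'ac' = {A}

Original NTs in T[1,2] deriving "ac": ["A"]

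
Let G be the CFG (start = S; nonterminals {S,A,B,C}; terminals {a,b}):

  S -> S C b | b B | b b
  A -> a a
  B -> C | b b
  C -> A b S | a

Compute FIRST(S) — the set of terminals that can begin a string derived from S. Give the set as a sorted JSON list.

FIRST iteration:
round 1:
  A via A→a a: +{a}
  B via B→b b: +{b}
  C via C→A b S: +{a}
  S via S→b B: +{b}
  FIRST[S]={b}  FIRST[A]={a}  FIRST[B]={b}  FIRST[C]={a}
round 2:
  B via B→C: +{a}
  FIRST[S]={b}  FIRST[A]={a}  FIRST[B]={a,b}  FIRST[C]={a}
round 3: done
  FIRST[S]={b}  FIRST[A]={a}  FIRST[B]={a,b}  FIRST[C]={a}

FIRST(S) = ["b"]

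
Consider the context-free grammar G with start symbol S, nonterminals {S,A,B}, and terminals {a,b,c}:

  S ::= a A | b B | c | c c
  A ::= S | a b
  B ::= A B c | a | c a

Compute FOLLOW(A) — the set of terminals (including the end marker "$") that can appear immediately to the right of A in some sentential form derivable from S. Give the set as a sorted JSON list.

FIRST iteration:
round 1:
  A via A→a b: +{a}
  B via B→A B c: +{a}
  B via B→c a: +{c}
  S via S→a A: +{a}
  S via S→b B: +{b}
  S via S→c: +{c}
  FIRST(S)={a,b,c}  FIRST(A)={a}  FIRST(B)={a,c}
round 2:
  A via A→S: +{b,c}
  B via B→A B c: +{b}
  FIRST(S)={a,b,c}  FIRST(A)={a,b,c}  FIRST(B)={a,b,c}
round 3: done
  FIRST(S)={a,b,c}  FIRST(A)={a,b,c}  FIRST(B)={a,b,c}

Compute FOLLOW by fixpoint:
seed FOLLOW(S) with $
iter 1:
  B→A B c: FOLLOW(A) ⊇ FIRST(B) = {a,b,c}; new: +{a,b,c}
  B→A B c: FOLLOW(B) ⊇ FIRST(c) = {c}; new: +{c}
  S→a A: FOLLOW(A) ⊇ FOLLOW(S) ⊇ {$}; new: +{$}
  S→b B: FOLLOW(B) ⊇ FOLLOW(S) ⊇ {$}; new: +{$}
  S: {$}  A: {$,a,b,c}  B: {$,c}
iter 2:
  A→S: FOLLOW(S) ⊇ FOLLOW(A) ⊇ {$,a,b,c}; new: +{a,b,c}
  S→b B: FOLLOW(B) ⊇ FOLLOW(S) ⊇ {$,a,b,c}; new: +{a,b}
  S: {$,a,b,c}  A: {$,a,b,c}  B: {$,a,b,c}
iter 3: (stable)
  S: {$,a,b,c}  A: {$,a,b,c}  B: {$,a,b,c}

FOLLOW(A) = ["$", "a", "b", "c"]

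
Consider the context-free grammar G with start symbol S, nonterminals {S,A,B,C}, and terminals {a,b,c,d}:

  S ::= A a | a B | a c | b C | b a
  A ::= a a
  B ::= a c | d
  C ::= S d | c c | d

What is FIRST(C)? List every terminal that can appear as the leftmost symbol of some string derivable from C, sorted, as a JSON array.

FIRST sets, iterate to fixpoint:
pass 1:
  A via A→a a: +{a}
  B via B→a c: +{a}
  B via B→d: +{d}
  C via C→c c: +{c}
  C via C→d: +{d}
  S via S→A a: +{a}
  S via S→b C: +{b}
  FIRST[S]={a,b}  FIRST[A]={a}  FIRST[B]={a,d}  FIRST[C]={c,d}
pass 2:
  C via C→S d: +{a,b}
  FIRST[S]={a,b}  FIRST[A]={a}  FIRST[B]={a,d}  FIRST[C]={a,b,c,d}
pass 3: (no change)
  FIRST[S]={a,b}  FIRST[A]={a}  FIRST[B]={a,d}  FIRST[C]={a,b,c,d}

FIRST(C) = ["a", "b", "c", "d"]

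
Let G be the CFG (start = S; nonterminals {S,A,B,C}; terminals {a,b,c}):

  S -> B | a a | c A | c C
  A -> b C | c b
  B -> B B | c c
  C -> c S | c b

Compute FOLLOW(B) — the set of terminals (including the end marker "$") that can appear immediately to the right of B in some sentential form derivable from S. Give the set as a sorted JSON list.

FIRST sets, iterate to fixpoint:
iter 1:
  A via A→b C: +{b}
  A via A→c b: +{c}
  B via B→c c: +{c}
  C via C→c S: +{c}
  S via S→B: +{c}
  S via S→a a: +{a}
  FIRST(S)={a,c}  FIRST(A)={b,c}  FIRST(B)={c}  FIRST(C)={c}
iter 2: (stable)
  FIRST(S)={a,c}  FIRST(A)={b,c}  FIRST(B)={c}  FIRST(C)={c}

FOLLOW sets:
FOLLOW(S) := {$}
[1]
  B→B B: FOLLOW(B) ⊇ FIRST(B) = {c}; new: +{c}
  S→B: FOLLOW(B) ⊇ FOLLOW(S) ⊇ {$}; new: +{$}
  S→c A: FOLLOW(A) ⊇ FOLLOW(S) ⊇ {$}; new: +{$}
  S→c C: FOLLOW(C) ⊇ FOLLOW(S) ⊇ {$}; new: +{$}
  FOLLOW(S)={$}  FOLLOW(A)={$}  FOLLOW(B)={$,c}  FOLLOW(C)={$}
[2] done
  FOLLOW(S)={$}  FOLLOW(A)={$}  FOLLOW(B)={$,c}  FOLLOW(C)={$}

FOLLOW(B) = ["$", "c"]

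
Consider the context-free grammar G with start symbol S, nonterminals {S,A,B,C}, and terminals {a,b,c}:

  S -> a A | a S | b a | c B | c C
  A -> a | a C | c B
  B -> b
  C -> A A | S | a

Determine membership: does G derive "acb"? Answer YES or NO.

CNF form of G:
  S -> T0 A | T0 S | T1 B | T1 C | T2 T0
  A -> T0 C | T1 B | a
  B -> b
  C -> A A | T0 A | T0 S | T1 B | T1 C | T2 T0 | a
  T0 -> a
  T1 -> c
  T2 -> b

CYK fill:
  cell(0,0) a: {A,C,T0}  orig:{A,C}
  cell(1,1) c: {T1}  orig:{}
  cell(2,2) b: {B,T2}  orig:{B}
  cell(0,1) ac: ∅
  cell(1,2) cb: {A,C,S}
  cell(0,2) acb: {A,C,S}

S ∈ T[0,2] ⇒ YES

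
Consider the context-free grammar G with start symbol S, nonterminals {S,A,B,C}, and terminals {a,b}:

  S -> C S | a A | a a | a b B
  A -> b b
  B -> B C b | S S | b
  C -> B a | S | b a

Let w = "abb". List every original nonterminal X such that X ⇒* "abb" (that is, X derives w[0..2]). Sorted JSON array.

Convert to CNF:
  S -> C S | T1 A | T1 T1 | T1 X4
  A -> T0 T0
  B -> B X2 | S S | b
  C -> B T1 | C S | T0 T1 | T1 A | T1 T1 | T1 X3
  T0 -> b
  T1 -> a
  X2 -> C T0
  X3 -> T0 B
  X4 -> T0 B

Fill CYK table bottom-up (cells [i..j] with 0 ≤ i ≤ j ≤ 2 only):
  cell(0,0) a: {T1}  orig:{}
  cell(1,1) b: {B,T0}  orig:{B}
  cell(2,2) b: {B,T0}  orig:{B}
  cell(0,1) ab: ∅
  cell(1,2) bb: {A,X3,X4}  orig:{A}
  cell(0,2) abb: {C,S}

Original NTs in T[0,2] deriving "abb": ["C", "S"]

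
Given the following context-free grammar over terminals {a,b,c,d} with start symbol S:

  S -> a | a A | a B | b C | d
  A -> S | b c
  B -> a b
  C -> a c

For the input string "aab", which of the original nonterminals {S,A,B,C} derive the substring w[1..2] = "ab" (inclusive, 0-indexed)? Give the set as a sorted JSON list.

CNF form of G:
  S -> T0 A | T0 B | T1 C | a | d
  A -> T0 A | T0 B | T1 C | T1 T2 | a | d
  B -> T0 T1
  C -> T0 T2
  T0 -> a
  T1 -> b
  T2 -> c

CYK table (by increasing span) — only the sub-triangle for w[1..2]:
  [1..1]={A,S,T0}  "a"  orig:{A,S}
  [2..2]={T1}  "b"  orig:{}
  [1..2]={B}  "ab"

Original NTs in T[1,2] deriving "ab": ["B"]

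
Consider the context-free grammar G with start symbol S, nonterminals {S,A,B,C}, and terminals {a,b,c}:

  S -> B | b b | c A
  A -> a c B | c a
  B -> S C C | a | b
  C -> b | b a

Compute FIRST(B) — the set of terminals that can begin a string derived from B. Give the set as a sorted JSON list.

FIRST iteration:
pass 1:
  A via A→a c B: +{a}
  A via A→c a: +{c}
  B via B→a: +{a}
  B via B→b: +{b}
  C via C→b: +{b}
  S via S→B: +{a,b}
  S via S→c A: +{c}
  S: {a,b,c}  A: {a,c}  B: {a,b}  C: {b}
pass 2:
  B via B→S C C: +{c}
  S: {a,b,c}  A: {a,c}  B: {a,b,c}  C: {b}
pass 3: (stable)
  S: {a,b,c}  A: {a,c}  B: {a,b,c}  C: {b}

FIRST(B) = ["a", "b", "c"]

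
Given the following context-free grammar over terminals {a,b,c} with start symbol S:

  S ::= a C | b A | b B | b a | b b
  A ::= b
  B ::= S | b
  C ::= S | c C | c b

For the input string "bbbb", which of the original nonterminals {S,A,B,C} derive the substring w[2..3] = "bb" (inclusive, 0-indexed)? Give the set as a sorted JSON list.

Convert to CNF:
  S -> T0 C | T1 A | T1 B | T1 T0 | T1 T1
  A -> b
  B -> T0 C | T1 A | T1 B | T1 T0 | T1 T1 | b
  C -> T0 C | T1 A | T1 B | T1 T0 | T1 T1 | T2 C | T2 T1
  T0 -> a
  T1 -> b
  T2 -> c

CYK table (by increasing span) (cells [i..j] with 2 ≤ i ≤ j ≤ 3 only):
  cell(2,2) b: {A,B,T1}  orig:{A,B}
  cell(3,3) b: {A,B,T1}  orig:{A,B}
  cell(2,3) bb: {B,C,S}

Original NTs in T[2,3] deriving "bb": ["B", "C", "S"]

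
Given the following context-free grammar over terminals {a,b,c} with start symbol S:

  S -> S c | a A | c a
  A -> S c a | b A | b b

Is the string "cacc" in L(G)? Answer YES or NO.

Convert to CNF:
  S -> S T0 | T0 T1 | T1 A
  A -> S X3 | T2 A | T2 T2
  T0 -> c
  T1 -> a
  T2 -> b
  X3 -> T0 T1

CYK fill:
  cell(0,0) c: {T0}  orig:{}
  cell(1,1) a: {T1}  orig:{}
  cell(2,2) c: {T0}  orig:{}
  cell(3,3) c: {T0}  orig:{}
  cell(0,1) ca: {S,X3}  orig:{S}
  cell(1,2) ac: ∅
  cell(2,3) cc: ∅
  cell(0,2) cac: {S}
  cell(1,3) acc: ∅
  cell(0,3) cacc: {S}

S ∈ T[0,3] ⇒ YES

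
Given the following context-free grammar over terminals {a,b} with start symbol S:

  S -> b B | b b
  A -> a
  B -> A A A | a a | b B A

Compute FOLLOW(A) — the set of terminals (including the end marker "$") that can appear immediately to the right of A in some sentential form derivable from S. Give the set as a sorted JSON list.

FIRST iteration:
pass 1:
  A via A→a: +{a}
  B via B→A A A: +{a}
  B via B→b B A: +{b}
  S via S→b B: +{b}
  S: {b}  A: {a}  B: {a,b}
pass 2: (no change)
  S: {b}  A: {a}  B: {a,b}

FOLLOW iteration:
seed FOLLOW(S) with $
round 1:
  B→A A A: FOLLOW(A) ⊇ FIRST(A) = {a}; new: +{a}
  B→b B A: FOLLOW(B) ⊇ FIRST(A) = {a}; new: +{a}
  S→b B: FOLLOW(B) ⊇ FOLLOW(S) ⊇ {$}; new: +{$}
  S: {$}  A: {a}  B: {$,a}
round 2:
  B→A A A: FOLLOW(A) ⊇ FOLLOW(B) ⊇ {$,a}; new: +{$}
  S: {$}  A: {$,a}  B: {$,a}
round 3: done
  S: {$}  A: {$,a}  B: {$,a}

FOLLOW(A) = ["$", "a"]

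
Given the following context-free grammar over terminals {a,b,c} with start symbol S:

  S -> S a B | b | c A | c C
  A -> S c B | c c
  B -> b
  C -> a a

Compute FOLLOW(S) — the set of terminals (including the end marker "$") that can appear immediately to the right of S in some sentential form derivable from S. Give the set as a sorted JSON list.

FIRST iteration:
iter 1:
  A via A→c c: +{c}
  B via B→b: +{b}
  C via C→a a: +{a}
  S via S→b: +{b}
  S via S→c A: +{c}
  S: {b,c}  A: {c}  B: {b}  C: {a}
iter 2:
  A via A→S c B: +{b}
  S: {b,c}  A: {b,c}  B: {b}  C: {a}
iter 3: — fixpoint
  S: {b,c}  A: {b,c}  B: {b}  C: {a}

FOLLOW sets:
initialize: $ ∈ FOLLOW(S)
[1]
  A→S c B: FOLLOW(S) ⊇ FIRST(c) = {c}; new: +{c}
  S→S a B: FOLLOW(S) ⊇ FIRST(a) = {a}; new: +{a}
  S→S a B: FOLLOW(B) ⊇ FOLLOW(S) ⊇ {$,a,c}; new: +{$,a,c}
  S→c A: FOLLOW(A) ⊇ FOLLOW(S) ⊇ {$,a,c}; new: +{$,a,c}
  S→c C: FOLLOW(C) ⊇ FOLLOW(S) ⊇ {$,a,c}; new: +{$,a,c}
  S: {$,a,c}  A: {$,a,c}  B: {$,a,c}  C: {$,a,c}
[2] — fixpoint
  S: {$,a,c}  A: {$,a,c}  B: {$,a,c}  C: {$,a,c}

FOLLOW(S) = ["$", "a", "c"]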